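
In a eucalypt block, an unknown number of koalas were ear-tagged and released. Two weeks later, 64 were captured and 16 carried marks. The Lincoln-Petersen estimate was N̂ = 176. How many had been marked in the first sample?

From N = M·C/R: M = N·R / C = 176·16 / 64 = 2816 / 64 = 44.

M = 44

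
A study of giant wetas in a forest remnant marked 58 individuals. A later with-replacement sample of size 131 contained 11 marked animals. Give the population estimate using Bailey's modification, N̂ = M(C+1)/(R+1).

N = 638

N̂ = 58·(131+1)/(11+1) = 58·132/12 = 7656/12 = 638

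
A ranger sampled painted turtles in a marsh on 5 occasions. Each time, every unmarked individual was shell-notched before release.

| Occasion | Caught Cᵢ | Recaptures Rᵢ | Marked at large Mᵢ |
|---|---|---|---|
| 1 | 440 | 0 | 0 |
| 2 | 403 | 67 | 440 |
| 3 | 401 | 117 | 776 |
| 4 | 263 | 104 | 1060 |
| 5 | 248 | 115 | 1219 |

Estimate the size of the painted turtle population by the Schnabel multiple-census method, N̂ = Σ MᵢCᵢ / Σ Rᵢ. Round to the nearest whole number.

N ≈ 2654

Σ MᵢCᵢ = 0·440 + 440·403 + 776·401 + 1060·263 + 1219·248 = 0 + 177320 + 311176 + 278780 + 302312 = 1069588
Σ Rᵢ = 0 + 67 + 117 + 104 + 115 = 403
N̂ = 1069588 / 403 ≈ 2654.1 → 2654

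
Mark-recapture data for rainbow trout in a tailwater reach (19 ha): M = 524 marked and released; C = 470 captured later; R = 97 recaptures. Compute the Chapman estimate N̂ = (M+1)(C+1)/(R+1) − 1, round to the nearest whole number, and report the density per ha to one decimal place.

N̂ = 525·471/98 − 1 = 247275/98 − 1 ≈ 2522.2 → 2522
Density = N̂ / area = 2522 / 19 ≈ 132.74 → 132.7 per ha

density ≈ 132.7 rainbow trout per ha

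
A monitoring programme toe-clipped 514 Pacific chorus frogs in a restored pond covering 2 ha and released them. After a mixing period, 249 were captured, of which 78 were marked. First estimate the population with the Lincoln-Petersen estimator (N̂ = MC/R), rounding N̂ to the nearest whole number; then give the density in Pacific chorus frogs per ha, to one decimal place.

N̂ = 514·249/78 = 127986/78 ≈ 1640.8 → 1641
Density = N̂ / area = 1641 / 2 ≈ 820.50 → 820.5 per ha

density ≈ 820.5 Pacific chorus frogs per ha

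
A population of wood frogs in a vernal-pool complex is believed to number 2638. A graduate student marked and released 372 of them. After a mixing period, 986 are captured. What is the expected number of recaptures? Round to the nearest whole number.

expected recaptures ≈ 139

The marked fraction of the population is 372/2638, so in a sample of 986 expect C·(M/N) marked.
E[R] = 372 × 986 / 2638 = 366792 / 2638 ≈ 139.0 → 139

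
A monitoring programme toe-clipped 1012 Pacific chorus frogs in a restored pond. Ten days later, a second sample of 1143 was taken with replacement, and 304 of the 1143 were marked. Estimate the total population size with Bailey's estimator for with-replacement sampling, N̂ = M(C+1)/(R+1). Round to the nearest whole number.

N̂ = 1012·(1143+1)/(304+1) = 1012·1144/305 = 1157728/305 ≈ 3795.8 → 3796

N ≈ 3796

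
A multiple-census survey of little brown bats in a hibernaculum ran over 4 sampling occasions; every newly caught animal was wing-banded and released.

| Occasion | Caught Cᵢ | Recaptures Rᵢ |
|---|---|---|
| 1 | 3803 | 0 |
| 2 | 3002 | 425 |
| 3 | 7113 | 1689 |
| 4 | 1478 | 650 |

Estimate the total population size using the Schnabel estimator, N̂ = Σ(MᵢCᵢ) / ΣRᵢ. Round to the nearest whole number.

Marked at large before each occasion: Mᵢ = Σⱼ<ᵢ (Cⱼ − Rⱼ) → M1=0, M2=3803, M3=6380, M4=11804
Σ MᵢCᵢ = 0·3803 + 3803·3002 + 6380·7113 + 11804·1478 = 0 + 11416606 + 45380940 + 17446312 = 74243858
Σ Rᵢ = 0 + 425 + 1689 + 650 = 2764
N̂ = 74243858 / 2764 ≈ 26861.0 → 26861

N ≈ 26,861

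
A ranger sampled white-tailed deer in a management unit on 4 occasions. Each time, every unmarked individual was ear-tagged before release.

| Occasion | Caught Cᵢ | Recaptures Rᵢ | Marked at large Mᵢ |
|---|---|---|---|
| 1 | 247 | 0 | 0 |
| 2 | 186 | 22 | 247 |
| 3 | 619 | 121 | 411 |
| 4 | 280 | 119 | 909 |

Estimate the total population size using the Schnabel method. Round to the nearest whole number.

N ≈ 2118

Σ MᵢCᵢ = 0·247 + 247·186 + 411·619 + 909·280 = 0 + 45942 + 254409 + 254520 = 554871
Σ Rᵢ = 0 + 22 + 121 + 119 = 262
N̂ = 554871 / 262 ≈ 2117.8 → 2118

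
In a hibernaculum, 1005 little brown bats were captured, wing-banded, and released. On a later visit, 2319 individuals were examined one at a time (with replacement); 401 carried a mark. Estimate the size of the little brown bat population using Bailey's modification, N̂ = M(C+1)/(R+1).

N = 5800

N̂ = 1005·(2319+1)/(401+1) = 1005·2320/402 = 2331600/402 = 5800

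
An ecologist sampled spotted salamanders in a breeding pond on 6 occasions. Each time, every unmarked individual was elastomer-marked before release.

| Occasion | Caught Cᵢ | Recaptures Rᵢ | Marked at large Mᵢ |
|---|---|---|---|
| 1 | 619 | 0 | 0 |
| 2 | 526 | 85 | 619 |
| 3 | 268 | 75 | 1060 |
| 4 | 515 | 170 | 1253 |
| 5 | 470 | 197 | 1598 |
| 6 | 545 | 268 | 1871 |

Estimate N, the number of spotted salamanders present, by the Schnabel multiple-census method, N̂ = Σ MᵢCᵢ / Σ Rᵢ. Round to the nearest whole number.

Σ MᵢCᵢ = 0·619 + 619·526 + 1060·268 + 1253·515 + 1598·470 + 1871·545 = 0 + 325594 + 284080 + 645295 + 751060 + 1019695 = 3025724
Σ Rᵢ = 0 + 85 + 75 + 170 + 197 + 268 = 795
N̂ = 3025724 / 795 ≈ 3805.9 → 3806

N ≈ 3806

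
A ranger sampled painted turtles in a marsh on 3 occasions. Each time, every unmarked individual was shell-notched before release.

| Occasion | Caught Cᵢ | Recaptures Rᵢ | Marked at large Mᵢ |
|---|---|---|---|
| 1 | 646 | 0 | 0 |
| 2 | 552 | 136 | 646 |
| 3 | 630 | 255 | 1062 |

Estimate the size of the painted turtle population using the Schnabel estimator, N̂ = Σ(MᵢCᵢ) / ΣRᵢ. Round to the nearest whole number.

Σ MᵢCᵢ = 0·646 + 646·552 + 1062·630 = 0 + 356592 + 669060 = 1025652
Σ Rᵢ = 0 + 136 + 255 = 391
N̂ = 1025652 / 391 ≈ 2623.2 → 2623

N ≈ 2623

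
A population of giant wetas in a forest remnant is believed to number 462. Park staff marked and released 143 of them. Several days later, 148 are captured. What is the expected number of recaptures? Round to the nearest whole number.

expected recaptures ≈ 46

Expected recaptures E[R] = M·C / N.
E[R] = 143 × 148 / 462 = 21164 / 462 ≈ 45.8 → 46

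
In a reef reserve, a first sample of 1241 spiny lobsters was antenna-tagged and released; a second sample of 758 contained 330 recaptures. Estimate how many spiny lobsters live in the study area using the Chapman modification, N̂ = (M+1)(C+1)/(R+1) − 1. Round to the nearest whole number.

N̂ = (1241+1)(758+1)/(330+1) − 1 = 1242·759/331 − 1
= 942678/331 − 1 ≈ 2848.0 − 1 ≈ 2847.0 → 2847

N ≈ 2847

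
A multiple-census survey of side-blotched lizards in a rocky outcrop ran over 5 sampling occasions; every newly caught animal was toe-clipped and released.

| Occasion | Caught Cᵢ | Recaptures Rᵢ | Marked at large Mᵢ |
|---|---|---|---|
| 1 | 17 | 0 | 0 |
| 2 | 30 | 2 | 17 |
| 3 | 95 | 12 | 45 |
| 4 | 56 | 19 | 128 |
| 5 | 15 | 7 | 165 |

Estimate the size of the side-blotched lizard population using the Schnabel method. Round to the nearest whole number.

N ≈ 361

Σ MᵢCᵢ = 0·17 + 17·30 + 45·95 + 128·56 + 165·15 = 0 + 510 + 4275 + 7168 + 2475 = 14428
Σ Rᵢ = 0 + 2 + 12 + 19 + 7 = 40
N̂ = 14428 / 40 ≈ 360.7 → 361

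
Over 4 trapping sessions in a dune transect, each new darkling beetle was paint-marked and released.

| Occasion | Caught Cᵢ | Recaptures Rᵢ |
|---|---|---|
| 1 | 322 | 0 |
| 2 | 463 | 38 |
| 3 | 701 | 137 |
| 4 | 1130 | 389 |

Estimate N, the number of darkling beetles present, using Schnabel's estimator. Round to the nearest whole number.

N ≈ 3819

Marked at large before each occasion: Mᵢ = Σⱼ<ᵢ (Cⱼ − Rⱼ) → M1=0, M2=322, M3=747, M4=1311
Σ MᵢCᵢ = 0·322 + 322·463 + 747·701 + 1311·1130 = 0 + 149086 + 523647 + 1481430 = 2154163
Σ Rᵢ = 0 + 38 + 137 + 389 = 564
N̂ = 2154163 / 564 ≈ 3819.4 → 3819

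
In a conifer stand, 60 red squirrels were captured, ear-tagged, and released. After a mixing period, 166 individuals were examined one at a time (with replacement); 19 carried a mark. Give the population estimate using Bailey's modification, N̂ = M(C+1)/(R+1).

N = 501

N̂ = 60·(166+1)/(19+1) = 60·167/20 = 10020/20 = 501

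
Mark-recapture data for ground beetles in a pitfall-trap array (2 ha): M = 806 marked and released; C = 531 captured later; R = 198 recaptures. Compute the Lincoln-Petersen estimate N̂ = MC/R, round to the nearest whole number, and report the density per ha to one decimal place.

density ≈ 1081.0 ground beetles per ha

N̂ = 806·531/198 = 427986/198 ≈ 2161.5 → 2162
Density = N̂ / area = 2162 / 2 = 1081.0 per ha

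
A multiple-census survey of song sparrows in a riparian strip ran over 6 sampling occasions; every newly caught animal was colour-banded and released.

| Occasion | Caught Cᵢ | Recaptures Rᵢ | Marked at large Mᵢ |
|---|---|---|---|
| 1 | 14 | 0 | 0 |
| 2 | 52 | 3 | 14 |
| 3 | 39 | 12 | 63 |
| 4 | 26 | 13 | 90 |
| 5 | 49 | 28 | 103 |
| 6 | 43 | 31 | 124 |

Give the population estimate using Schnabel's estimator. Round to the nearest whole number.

Σ MᵢCᵢ = 0·14 + 14·52 + 63·39 + 90·26 + 103·49 + 124·43 = 0 + 728 + 2457 + 2340 + 5047 + 5332 = 15904
Σ Rᵢ = 0 + 3 + 12 + 13 + 28 + 31 = 87
N̂ = 15904 / 87 ≈ 182.8 → 183

N ≈ 183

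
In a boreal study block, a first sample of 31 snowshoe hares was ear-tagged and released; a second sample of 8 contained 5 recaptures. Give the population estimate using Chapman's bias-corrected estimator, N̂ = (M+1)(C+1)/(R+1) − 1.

N = 47

N̂ = (31+1)(8+1)/(5+1) − 1 = 32·9/6 − 1
= 288/6 − 1 = 48 − 1 = 47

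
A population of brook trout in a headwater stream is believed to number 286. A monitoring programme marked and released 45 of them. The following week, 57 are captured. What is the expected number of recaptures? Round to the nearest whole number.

expected recaptures ≈ 9

The marked fraction of the population is 45/286, so in a sample of 57 expect C·(M/N) marked.
E[R] = 45 × 57 / 286 = 2565 / 286 ≈ 9.0 → 9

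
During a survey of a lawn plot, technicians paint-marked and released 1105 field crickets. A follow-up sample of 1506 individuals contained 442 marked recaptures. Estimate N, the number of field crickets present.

N = 3765

The marked fraction in the recapture sample should equal the marked fraction in the population: 442/1506 = 1105/N.
N = (1105 × 1506) / 442 = 1664130 / 442 = 3765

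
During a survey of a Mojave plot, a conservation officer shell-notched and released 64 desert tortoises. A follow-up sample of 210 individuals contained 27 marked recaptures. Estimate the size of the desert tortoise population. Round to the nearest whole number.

Lincoln-Petersen assumes M/N = R/C, so N = M·C / R.
N = (64 × 210) / 27 = 13440 / 27 ≈ 497.8 → 498

N ≈ 498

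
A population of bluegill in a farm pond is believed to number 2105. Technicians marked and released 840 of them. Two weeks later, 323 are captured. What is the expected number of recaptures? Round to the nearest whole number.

expected recaptures ≈ 129

The marked fraction of the population is 840/2105, so in a sample of 323 expect C·(M/N) marked.
E[R] = 840 × 323 / 2105 = 271320 / 2105 ≈ 128.9 → 129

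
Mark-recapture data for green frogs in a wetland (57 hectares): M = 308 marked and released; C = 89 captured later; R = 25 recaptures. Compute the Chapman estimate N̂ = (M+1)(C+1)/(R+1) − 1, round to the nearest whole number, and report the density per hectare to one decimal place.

N̂ = 309·90/26 − 1 = 27810/26 − 1 ≈ 1068.6 → 1069
Density = N̂ / area = 1069 / 57 ≈ 18.75 → 18.8 per hectare

density ≈ 18.8 green frogs per hectare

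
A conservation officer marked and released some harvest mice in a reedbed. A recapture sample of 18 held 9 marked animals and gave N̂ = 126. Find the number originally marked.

From N = M·C/R: M = N·R / C = 126·9 / 18 = 1134 / 18 = 63.

M = 63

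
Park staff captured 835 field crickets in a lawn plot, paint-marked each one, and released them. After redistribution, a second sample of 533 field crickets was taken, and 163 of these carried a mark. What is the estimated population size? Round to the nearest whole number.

N ≈ 2730

N = (835 × 533) / 163 = 445055 / 163 ≈ 2730.4 → 2730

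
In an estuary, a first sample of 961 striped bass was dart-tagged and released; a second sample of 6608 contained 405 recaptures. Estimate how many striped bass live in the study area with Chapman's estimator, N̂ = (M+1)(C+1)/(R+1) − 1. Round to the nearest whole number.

N ≈ 15,659

N̂ = (961+1)(6608+1)/(405+1) − 1 = 962·6609/406 − 1
= 6357858/406 − 1 ≈ 15659.7 − 1 ≈ 15658.7 → 15659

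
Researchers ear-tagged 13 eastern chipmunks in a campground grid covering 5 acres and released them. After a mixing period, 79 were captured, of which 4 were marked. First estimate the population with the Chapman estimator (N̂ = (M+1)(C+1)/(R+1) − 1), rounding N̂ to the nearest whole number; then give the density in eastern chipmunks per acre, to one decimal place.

density ≈ 44.6 eastern chipmunks per acre

N̂ = 14·80/5 − 1 = 1120/5 − 1 = 223
Density = N̂ / area = 223 / 5 ≈ 44.60 → 44.6 per acre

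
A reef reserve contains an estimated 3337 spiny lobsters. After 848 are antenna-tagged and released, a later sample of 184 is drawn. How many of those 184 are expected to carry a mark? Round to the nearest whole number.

expected recaptures ≈ 47

The marked fraction of the population is 848/3337, so in a sample of 184 expect C·(M/N) marked.
E[R] = 848 × 184 / 3337 = 156032 / 3337 ≈ 46.8 → 47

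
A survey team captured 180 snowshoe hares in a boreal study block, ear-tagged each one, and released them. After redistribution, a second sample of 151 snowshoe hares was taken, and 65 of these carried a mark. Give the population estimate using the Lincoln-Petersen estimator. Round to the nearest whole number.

The marked fraction in the recapture sample should equal the marked fraction in the population: 65/151 = 180/N.
N = (180 × 151) / 65 = 27180 / 65 ≈ 418.2 → 418

N ≈ 418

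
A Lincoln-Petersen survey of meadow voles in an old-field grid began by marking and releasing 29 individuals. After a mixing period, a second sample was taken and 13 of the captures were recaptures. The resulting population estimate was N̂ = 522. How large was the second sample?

From N = M·C/R: C = N·R / M = 522·13 / 29 = 6786 / 29 = 234.

C = 234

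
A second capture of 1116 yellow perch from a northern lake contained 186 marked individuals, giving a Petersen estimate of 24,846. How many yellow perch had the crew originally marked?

M = 4141

From N = M·C/R: M = N·R / C = 24846·186 / 1116 = 4621356 / 1116 = 4141.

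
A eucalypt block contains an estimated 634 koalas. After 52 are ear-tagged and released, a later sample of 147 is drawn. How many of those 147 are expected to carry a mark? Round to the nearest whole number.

The marked fraction of the population is 52/634, so in a sample of 147 expect C·(M/N) marked.
E[R] = 52 × 147 / 634 = 7644 / 634 ≈ 12.1 → 12

expected recaptures ≈ 12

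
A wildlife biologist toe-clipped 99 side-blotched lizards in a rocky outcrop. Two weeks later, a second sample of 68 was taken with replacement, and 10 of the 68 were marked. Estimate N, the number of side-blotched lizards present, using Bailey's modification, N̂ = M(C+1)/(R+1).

N̂ = 99·(68+1)/(10+1) = 99·69/11 = 6831/11 = 621

N = 621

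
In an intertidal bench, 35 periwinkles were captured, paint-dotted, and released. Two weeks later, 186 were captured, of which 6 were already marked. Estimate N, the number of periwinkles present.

N = (35 × 186) / 6 = 6510 / 6 = 1085

N = 1085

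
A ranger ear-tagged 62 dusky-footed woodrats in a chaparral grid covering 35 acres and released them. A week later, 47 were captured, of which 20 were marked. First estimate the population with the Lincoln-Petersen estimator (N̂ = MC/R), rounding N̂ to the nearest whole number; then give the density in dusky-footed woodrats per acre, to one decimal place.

density ≈ 4.2 dusky-footed woodrats per acre

N̂ = 62·47/20 = 2914/20 ≈ 145.7 → 146
Density = N̂ / area = 146 / 35 ≈ 4.17 → 4.2 per acre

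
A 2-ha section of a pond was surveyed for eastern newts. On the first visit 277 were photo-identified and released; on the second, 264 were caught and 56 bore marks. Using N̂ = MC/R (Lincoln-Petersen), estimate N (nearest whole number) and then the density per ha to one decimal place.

N̂ = 277·264/56 = 73128/56 ≈ 1305.9 → 1306
Density = N̂ / area = 1306 / 2 = 653.0 per ha

density ≈ 653.0 eastern newts per ha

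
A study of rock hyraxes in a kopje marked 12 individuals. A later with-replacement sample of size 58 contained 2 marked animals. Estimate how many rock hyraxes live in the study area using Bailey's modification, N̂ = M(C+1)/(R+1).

N = 236

N̂ = 12·(58+1)/(2+1) = 12·59/3 = 708/3 = 236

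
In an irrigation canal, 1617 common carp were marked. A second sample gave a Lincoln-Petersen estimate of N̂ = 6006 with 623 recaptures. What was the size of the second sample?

C = 2314

From N = M·C/R: C = N·R / M = 6006·623 / 1617 = 3741738 / 1617 = 2314.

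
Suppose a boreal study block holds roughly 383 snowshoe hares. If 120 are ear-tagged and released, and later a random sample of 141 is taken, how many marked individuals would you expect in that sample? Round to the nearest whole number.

The marked fraction of the population is 120/383, so in a sample of 141 expect C·(M/N) marked.
E[R] = 120 × 141 / 383 = 16920 / 383 ≈ 44.2 → 44

expected recaptures ≈ 44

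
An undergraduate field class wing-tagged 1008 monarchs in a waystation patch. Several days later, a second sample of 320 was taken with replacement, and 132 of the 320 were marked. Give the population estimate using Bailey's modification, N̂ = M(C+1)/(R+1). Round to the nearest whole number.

N̂ = 1008·(320+1)/(132+1) = 1008·321/133 = 323568/133 ≈ 2432.8 → 2433

N ≈ 2433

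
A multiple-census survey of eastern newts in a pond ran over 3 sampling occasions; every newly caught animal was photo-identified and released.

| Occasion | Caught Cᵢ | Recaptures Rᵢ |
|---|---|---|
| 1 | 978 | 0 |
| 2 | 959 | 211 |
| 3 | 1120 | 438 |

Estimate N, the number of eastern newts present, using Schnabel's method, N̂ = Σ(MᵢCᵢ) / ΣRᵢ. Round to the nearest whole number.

Marked at large before each occasion: Mᵢ = Σⱼ<ᵢ (Cⱼ − Rⱼ) → M1=0, M2=978, M3=1726
Σ MᵢCᵢ = 0·978 + 978·959 + 1726·1120 = 0 + 937902 + 1933120 = 2871022
Σ Rᵢ = 0 + 211 + 438 = 649
N̂ = 2871022 / 649 ≈ 4423.8 → 4424

N ≈ 4424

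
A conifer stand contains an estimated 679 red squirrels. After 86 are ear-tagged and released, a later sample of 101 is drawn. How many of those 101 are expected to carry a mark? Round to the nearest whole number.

expected recaptures ≈ 13

The marked fraction of the population is 86/679, so in a sample of 101 expect C·(M/N) marked.
E[R] = 86 × 101 / 679 = 8686 / 679 ≈ 12.8 → 13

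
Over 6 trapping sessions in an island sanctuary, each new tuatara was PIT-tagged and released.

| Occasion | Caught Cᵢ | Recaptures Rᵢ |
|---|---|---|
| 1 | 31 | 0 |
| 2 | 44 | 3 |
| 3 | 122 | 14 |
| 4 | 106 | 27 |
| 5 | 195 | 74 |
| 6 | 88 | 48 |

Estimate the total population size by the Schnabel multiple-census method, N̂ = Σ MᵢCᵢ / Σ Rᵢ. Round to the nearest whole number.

N ≈ 682

Marked at large before each occasion: Mᵢ = Σⱼ<ᵢ (Cⱼ − Rⱼ) → M1=0, M2=31, M3=72, M4=180, M5=259, M6=380
Σ MᵢCᵢ = 0·31 + 31·44 + 72·122 + 180·106 + 259·195 + 380·88 = 0 + 1364 + 8784 + 19080 + 50505 + 33440 = 113173
Σ Rᵢ = 0 + 3 + 14 + 27 + 74 + 48 = 166
N̂ = 113173 / 166 ≈ 681.8 → 682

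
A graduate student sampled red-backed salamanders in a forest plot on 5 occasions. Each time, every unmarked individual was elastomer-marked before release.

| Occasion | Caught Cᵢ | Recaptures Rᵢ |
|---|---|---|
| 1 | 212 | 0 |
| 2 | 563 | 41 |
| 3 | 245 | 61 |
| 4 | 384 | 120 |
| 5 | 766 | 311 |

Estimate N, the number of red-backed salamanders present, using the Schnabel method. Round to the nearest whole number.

N ≈ 2921

Marked at large before each occasion: Mᵢ = Σⱼ<ᵢ (Cⱼ − Rⱼ) → M1=0, M2=212, M3=734, M4=918, M5=1182
Σ MᵢCᵢ = 0·212 + 212·563 + 734·245 + 918·384 + 1182·766 = 0 + 119356 + 179830 + 352512 + 905412 = 1557110
Σ Rᵢ = 0 + 41 + 61 + 120 + 311 = 533
N̂ = 1557110 / 533 ≈ 2921.4 → 2921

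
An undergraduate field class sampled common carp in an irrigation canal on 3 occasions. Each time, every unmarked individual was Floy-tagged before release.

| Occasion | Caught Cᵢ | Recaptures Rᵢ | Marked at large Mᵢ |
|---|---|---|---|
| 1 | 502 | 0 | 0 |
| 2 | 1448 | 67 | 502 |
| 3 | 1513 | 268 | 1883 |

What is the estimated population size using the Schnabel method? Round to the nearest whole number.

Σ MᵢCᵢ = 0·502 + 502·1448 + 1883·1513 = 0 + 726896 + 2848979 = 3575875
Σ Rᵢ = 0 + 67 + 268 = 335
N̂ = 3575875 / 335 ≈ 10674.3 → 10674

N ≈ 10,674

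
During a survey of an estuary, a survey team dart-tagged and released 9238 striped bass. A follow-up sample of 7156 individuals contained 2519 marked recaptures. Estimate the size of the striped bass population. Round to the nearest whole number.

The marked fraction in the recapture sample should equal the marked fraction in the population: 2519/7156 = 9238/N.
N = (9238 × 7156) / 2519 = 66107128 / 2519 ≈ 26243.4 → 26243

N ≈ 26,243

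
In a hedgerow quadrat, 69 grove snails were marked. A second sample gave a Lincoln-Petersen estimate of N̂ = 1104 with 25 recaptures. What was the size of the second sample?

C = 400

From N = M·C/R: C = N·R / M = 1104·25 / 69 = 27600 / 69 = 400.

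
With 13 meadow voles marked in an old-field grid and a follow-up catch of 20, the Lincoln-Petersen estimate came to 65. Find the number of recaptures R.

R = 4

From N = M·C/R: R = M·C / N = 13·20 / 65 = 260 / 65 = 4.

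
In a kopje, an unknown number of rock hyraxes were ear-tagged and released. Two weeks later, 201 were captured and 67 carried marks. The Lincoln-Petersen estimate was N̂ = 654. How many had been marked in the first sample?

From N = M·C/R: M = N·R / C = 654·67 / 201 = 43818 / 201 = 218.

M = 218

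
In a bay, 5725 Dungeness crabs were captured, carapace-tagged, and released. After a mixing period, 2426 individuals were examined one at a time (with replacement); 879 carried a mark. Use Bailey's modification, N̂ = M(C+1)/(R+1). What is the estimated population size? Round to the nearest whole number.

N̂ = 5725·(2426+1)/(879+1) = 5725·2427/880 = 13894575/880 ≈ 15789.3 → 15789

N ≈ 15,789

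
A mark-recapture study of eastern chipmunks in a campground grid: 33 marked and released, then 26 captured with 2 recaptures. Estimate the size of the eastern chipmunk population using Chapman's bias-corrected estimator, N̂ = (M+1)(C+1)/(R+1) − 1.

N = 305

N̂ = (33+1)(26+1)/(2+1) − 1 = 34·27/3 − 1
= 918/3 − 1 = 306 − 1 = 305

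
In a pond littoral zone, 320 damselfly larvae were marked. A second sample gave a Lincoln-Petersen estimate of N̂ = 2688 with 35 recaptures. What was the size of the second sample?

C = 294

From N = M·C/R: C = N·R / M = 2688·35 / 320 = 94080 / 320 = 294.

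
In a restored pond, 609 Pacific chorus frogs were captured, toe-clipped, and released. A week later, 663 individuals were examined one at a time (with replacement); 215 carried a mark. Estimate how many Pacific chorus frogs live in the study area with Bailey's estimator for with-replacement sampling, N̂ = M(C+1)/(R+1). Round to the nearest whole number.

N ≈ 1872

N̂ = 609·(663+1)/(215+1) = 609·664/216 = 404376/216 ≈ 1872.1 → 1872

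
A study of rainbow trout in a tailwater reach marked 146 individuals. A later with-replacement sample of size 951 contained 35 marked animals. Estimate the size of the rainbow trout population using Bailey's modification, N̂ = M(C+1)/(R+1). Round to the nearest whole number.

N̂ = 146·(951+1)/(35+1) = 146·952/36 = 138992/36 ≈ 3860.9 → 3861

N ≈ 3861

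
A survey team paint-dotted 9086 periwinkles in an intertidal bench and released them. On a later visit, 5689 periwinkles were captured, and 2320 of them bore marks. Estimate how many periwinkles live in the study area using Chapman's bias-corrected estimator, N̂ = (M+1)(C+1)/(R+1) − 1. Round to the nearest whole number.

N ≈ 22,276

N̂ = (9086+1)(5689+1)/(2320+1) − 1 = 9087·5690/2321 − 1
= 51705030/2321 − 1 ≈ 22277.0 − 1 ≈ 22276.0 → 22276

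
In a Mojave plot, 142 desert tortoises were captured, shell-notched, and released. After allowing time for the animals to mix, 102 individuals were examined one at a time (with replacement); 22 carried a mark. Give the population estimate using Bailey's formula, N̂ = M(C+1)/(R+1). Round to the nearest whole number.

N̂ = 142·(102+1)/(22+1) = 142·103/23 = 14626/23 ≈ 635.9 → 636

N ≈ 636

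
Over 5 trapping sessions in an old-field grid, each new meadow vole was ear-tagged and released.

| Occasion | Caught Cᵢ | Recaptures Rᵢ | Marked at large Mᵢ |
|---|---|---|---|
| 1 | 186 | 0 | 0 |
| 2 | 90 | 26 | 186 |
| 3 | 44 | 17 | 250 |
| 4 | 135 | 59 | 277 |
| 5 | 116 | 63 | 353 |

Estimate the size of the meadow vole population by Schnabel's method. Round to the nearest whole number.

N ≈ 643

Σ MᵢCᵢ = 0·186 + 186·90 + 250·44 + 277·135 + 353·116 = 0 + 16740 + 11000 + 37395 + 40948 = 106083
Σ Rᵢ = 0 + 26 + 17 + 59 + 63 = 165
N̂ = 106083 / 165 ≈ 642.9 → 643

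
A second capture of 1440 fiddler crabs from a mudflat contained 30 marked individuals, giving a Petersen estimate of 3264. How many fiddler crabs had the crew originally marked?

From N = M·C/R: M = N·R / C = 3264·30 / 1440 = 97920 / 1440 = 68.

M = 68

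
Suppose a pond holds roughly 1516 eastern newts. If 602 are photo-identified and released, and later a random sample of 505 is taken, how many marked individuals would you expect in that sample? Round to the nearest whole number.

expected recaptures ≈ 201

The marked fraction of the population is 602/1516, so in a sample of 505 expect C·(M/N) marked.
E[R] = 602 × 505 / 1516 = 304010 / 1516 ≈ 200.5 → 201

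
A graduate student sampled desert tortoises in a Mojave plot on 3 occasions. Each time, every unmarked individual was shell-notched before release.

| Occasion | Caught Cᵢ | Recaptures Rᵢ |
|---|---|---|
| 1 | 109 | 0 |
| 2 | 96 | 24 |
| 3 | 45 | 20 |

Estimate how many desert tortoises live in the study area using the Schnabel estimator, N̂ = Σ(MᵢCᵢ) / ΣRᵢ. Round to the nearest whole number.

N ≈ 423

Marked at large before each occasion: Mᵢ = Σⱼ<ᵢ (Cⱼ − Rⱼ) → M1=0, M2=109, M3=181
Σ MᵢCᵢ = 0·109 + 109·96 + 181·45 = 0 + 10464 + 8145 = 18609
Σ Rᵢ = 0 + 24 + 20 = 44
N̂ = 18609 / 44 ≈ 422.9 → 423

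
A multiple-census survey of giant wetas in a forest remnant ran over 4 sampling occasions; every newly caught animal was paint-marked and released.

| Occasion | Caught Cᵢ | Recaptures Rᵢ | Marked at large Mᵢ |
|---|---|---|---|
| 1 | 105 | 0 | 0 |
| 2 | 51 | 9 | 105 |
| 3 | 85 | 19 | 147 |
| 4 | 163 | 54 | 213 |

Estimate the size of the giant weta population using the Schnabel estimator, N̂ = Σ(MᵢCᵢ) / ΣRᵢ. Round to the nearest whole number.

N ≈ 641

Σ MᵢCᵢ = 0·105 + 105·51 + 147·85 + 213·163 = 0 + 5355 + 12495 + 34719 = 52569
Σ Rᵢ = 0 + 9 + 19 + 54 = 82
N̂ = 52569 / 82 ≈ 641.1 → 641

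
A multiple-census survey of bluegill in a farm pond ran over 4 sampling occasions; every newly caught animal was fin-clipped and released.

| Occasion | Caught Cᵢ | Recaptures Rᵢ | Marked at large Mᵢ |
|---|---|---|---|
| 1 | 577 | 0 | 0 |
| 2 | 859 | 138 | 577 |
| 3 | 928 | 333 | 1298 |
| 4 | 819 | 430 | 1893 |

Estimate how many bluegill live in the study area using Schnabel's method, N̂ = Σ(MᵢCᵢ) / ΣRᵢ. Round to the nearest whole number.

N ≈ 3608

Σ MᵢCᵢ = 0·577 + 577·859 + 1298·928 + 1893·819 = 0 + 495643 + 1204544 + 1550367 = 3250554
Σ Rᵢ = 0 + 138 + 333 + 430 = 901
N̂ = 3250554 / 901 ≈ 3607.7 → 3608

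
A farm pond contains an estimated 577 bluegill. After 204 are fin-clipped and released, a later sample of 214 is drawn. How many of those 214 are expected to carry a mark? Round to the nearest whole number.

Expected recaptures E[R] = M·C / N.
E[R] = 204 × 214 / 577 = 43656 / 577 ≈ 75.7 → 76

expected recaptures ≈ 76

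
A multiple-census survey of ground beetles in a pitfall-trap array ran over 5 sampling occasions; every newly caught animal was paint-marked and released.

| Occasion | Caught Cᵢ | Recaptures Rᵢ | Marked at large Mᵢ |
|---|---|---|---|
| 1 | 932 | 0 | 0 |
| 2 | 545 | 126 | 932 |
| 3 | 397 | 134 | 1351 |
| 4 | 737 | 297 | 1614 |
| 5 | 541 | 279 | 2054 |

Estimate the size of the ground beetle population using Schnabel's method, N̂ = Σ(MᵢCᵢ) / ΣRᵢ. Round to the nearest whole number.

N ≈ 4001

Σ MᵢCᵢ = 0·932 + 932·545 + 1351·397 + 1614·737 + 2054·541 = 0 + 507940 + 536347 + 1189518 + 1111214 = 3345019
Σ Rᵢ = 0 + 126 + 134 + 297 + 279 = 836
N̂ = 3345019 / 836 ≈ 4001.2 → 4001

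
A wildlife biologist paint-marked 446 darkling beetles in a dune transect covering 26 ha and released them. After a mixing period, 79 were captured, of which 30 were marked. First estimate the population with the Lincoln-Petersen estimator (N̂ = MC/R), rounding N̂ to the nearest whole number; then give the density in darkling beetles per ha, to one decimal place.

density ≈ 45.2 darkling beetles per ha

N̂ = 446·79/30 = 35234/30 ≈ 1174.47 → 1174
Density = N̂ / area = 1174 / 26 ≈ 45.15 → 45.2 per ha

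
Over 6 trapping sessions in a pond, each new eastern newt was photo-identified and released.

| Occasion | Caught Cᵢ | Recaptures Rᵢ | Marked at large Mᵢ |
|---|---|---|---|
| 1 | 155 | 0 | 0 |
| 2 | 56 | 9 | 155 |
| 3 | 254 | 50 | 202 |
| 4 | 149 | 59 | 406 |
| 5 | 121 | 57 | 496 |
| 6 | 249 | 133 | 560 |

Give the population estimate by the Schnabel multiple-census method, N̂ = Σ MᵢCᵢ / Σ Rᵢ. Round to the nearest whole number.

N ≈ 1039

Σ MᵢCᵢ = 0·155 + 155·56 + 202·254 + 406·149 + 496·121 + 560·249 = 0 + 8680 + 51308 + 60494 + 60016 + 139440 = 319938
Σ Rᵢ = 0 + 9 + 50 + 59 + 57 + 133 = 308
N̂ = 319938 / 308 ≈ 1038.8 → 1039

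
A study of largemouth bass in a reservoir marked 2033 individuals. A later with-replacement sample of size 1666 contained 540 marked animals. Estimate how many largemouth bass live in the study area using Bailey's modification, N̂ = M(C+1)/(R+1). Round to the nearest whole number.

N̂ = 2033·(1666+1)/(540+1) = 2033·1667/541 = 3389011/541 ≈ 6264.3 → 6264

N ≈ 6264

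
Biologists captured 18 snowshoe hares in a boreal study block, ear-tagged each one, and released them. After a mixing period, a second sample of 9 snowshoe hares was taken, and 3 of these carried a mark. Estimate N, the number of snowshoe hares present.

Lincoln-Petersen assumes M/N = R/C, so N = M·C / R.
N = (18 × 9) / 3 = 162 / 3 = 54

N = 54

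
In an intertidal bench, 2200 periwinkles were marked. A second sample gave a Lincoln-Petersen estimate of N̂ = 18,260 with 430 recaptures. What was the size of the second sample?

From N = M·C/R: C = N·R / M = 18260·430 / 2200 = 7851800 / 2200 = 3569.

C = 3569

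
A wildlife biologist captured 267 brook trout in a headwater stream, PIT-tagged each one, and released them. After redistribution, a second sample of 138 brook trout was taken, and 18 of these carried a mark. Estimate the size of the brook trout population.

N = (267 × 138) / 18 = 36846 / 18 = 2047

N = 2047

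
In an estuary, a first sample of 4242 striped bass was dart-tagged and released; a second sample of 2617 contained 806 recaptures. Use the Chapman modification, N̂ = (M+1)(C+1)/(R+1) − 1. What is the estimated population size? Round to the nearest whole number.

N ≈ 13,764

N̂ = (4242+1)(2617+1)/(806+1) − 1 = 4243·2618/807 − 1
= 11108174/807 − 1 ≈ 13764.8 − 1 ≈ 13763.8 → 13764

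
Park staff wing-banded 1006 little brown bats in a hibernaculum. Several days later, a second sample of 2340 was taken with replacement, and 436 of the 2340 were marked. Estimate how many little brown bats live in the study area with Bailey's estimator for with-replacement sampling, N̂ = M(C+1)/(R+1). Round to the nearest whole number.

N ≈ 5389

N̂ = 1006·(2340+1)/(436+1) = 1006·2341/437 = 2355046/437 ≈ 5389.1 → 5389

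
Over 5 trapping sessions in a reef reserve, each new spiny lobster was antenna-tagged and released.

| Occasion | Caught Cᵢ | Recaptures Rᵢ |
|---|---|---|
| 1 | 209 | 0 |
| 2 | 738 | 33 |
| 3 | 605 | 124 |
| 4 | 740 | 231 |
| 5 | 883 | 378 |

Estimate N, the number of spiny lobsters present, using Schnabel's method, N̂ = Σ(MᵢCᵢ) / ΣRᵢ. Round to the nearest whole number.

N ≈ 4466

Marked at large before each occasion: Mᵢ = Σⱼ<ᵢ (Cⱼ − Rⱼ) → M1=0, M2=209, M3=914, M4=1395, M5=1904
Σ MᵢCᵢ = 0·209 + 209·738 + 914·605 + 1395·740 + 1904·883 = 0 + 154242 + 552970 + 1032300 + 1681232 = 3420744
Σ Rᵢ = 0 + 33 + 124 + 231 + 378 = 766
N̂ = 3420744 / 766 ≈ 4465.7 → 4466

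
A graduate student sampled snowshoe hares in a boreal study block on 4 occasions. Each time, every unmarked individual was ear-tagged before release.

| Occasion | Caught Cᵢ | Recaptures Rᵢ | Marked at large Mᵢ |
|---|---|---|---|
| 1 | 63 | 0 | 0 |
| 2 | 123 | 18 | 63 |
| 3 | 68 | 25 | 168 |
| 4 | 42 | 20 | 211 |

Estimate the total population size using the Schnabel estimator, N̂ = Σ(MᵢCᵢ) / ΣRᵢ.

N = 445

Σ MᵢCᵢ = 0·63 + 63·123 + 168·68 + 211·42 = 0 + 7749 + 11424 + 8862 = 28035
Σ Rᵢ = 0 + 18 + 25 + 20 = 63
N̂ = 28035 / 63 = 445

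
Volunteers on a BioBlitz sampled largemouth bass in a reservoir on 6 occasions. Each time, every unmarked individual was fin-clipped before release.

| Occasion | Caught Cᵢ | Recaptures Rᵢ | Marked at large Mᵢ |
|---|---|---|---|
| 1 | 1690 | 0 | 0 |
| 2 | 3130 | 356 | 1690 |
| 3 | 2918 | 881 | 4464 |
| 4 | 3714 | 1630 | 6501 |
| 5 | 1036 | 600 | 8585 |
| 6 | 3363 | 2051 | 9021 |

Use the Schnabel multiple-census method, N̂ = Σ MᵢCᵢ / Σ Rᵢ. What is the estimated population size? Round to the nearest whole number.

Σ MᵢCᵢ = 0·1690 + 1690·3130 + 4464·2918 + 6501·3714 + 8585·1036 + 9021·3363 = 0 + 5289700 + 13025952 + 24144714 + 8894060 + 30337623 = 81692049
Σ Rᵢ = 0 + 356 + 881 + 1630 + 600 + 2051 = 5518
N̂ = 81692049 / 5518 ≈ 14804.6 → 14805

N ≈ 14,805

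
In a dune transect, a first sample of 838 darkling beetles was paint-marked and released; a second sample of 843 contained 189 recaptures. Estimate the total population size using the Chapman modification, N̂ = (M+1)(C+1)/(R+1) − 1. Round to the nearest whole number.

N ≈ 3726

N̂ = (838+1)(843+1)/(189+1) − 1 = 839·844/190 − 1
= 708116/190 − 1 ≈ 3726.9 − 1 ≈ 3725.9 → 3726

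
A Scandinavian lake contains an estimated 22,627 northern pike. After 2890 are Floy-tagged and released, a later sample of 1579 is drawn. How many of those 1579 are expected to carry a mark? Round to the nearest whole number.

expected recaptures ≈ 202

The marked fraction of the population is 2890/22627, so in a sample of 1579 expect C·(M/N) marked.
E[R] = 2890 × 1579 / 22627 = 4563310 / 22627 ≈ 201.7 → 202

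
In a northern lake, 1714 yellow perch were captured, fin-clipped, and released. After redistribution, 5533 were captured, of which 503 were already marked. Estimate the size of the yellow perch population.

If marked individuals mix randomly, R/C ≈ M/N, giving N ≈ M·C/R.
N = (1714 × 5533) / 503 = 9483562 / 503 = 18854

N = 18,854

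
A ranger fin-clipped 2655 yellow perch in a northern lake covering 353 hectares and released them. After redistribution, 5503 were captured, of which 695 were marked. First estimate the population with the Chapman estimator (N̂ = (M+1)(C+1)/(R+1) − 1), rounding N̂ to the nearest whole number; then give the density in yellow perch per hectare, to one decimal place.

density ≈ 59.5 yellow perch per hectare

N̂ = 2656·5504/696 − 1 = 14618624/696 − 1 ≈ 21002.8 → 21003
Density = N̂ / area = 21003 / 353 ≈ 59.50 → 59.5 per hectare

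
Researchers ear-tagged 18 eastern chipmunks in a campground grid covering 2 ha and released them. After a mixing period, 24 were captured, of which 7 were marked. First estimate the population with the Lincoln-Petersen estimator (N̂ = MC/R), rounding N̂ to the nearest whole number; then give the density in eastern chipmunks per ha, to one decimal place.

density ≈ 31.0 eastern chipmunks per ha

N̂ = 18·24/7 = 432/7 ≈ 61.7 → 62
Density = N̂ / area = 62 / 2 = 31.0 per ha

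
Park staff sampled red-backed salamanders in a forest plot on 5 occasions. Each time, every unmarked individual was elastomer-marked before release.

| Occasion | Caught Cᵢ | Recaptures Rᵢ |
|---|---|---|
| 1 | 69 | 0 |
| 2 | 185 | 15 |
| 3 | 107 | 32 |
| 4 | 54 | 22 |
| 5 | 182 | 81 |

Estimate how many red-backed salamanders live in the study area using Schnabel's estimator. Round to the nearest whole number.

N ≈ 788

Marked at large before each occasion: Mᵢ = Σⱼ<ᵢ (Cⱼ − Rⱼ) → M1=0, M2=69, M3=239, M4=314, M5=346
Σ MᵢCᵢ = 0·69 + 69·185 + 239·107 + 314·54 + 346·182 = 0 + 12765 + 25573 + 16956 + 62972 = 118266
Σ Rᵢ = 0 + 15 + 32 + 22 + 81 = 150
N̂ = 118266 / 150 ≈ 788.4 → 788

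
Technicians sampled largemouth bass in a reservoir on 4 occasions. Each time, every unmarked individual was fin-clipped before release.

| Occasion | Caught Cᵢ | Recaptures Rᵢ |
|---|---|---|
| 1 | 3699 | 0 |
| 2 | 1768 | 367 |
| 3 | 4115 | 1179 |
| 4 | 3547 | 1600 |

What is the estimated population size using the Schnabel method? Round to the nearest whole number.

Marked at large before each occasion: Mᵢ = Σⱼ<ᵢ (Cⱼ − Rⱼ) → M1=0, M2=3699, M3=5100, M4=8036
Σ MᵢCᵢ = 0·3699 + 3699·1768 + 5100·4115 + 8036·3547 = 0 + 6539832 + 20986500 + 28503692 = 56030024
Σ Rᵢ = 0 + 367 + 1179 + 1600 = 3146
N̂ = 56030024 / 3146 ≈ 17809.9 → 17810

N ≈ 17,810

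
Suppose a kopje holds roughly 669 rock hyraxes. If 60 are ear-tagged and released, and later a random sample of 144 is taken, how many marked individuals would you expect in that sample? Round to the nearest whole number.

Expected recaptures E[R] = M·C / N.
E[R] = 60 × 144 / 669 = 8640 / 669 ≈ 12.9 → 13

expected recaptures ≈ 13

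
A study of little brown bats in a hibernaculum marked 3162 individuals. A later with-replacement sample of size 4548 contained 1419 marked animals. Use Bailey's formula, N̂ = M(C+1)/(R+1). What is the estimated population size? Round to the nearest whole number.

N̂ = 3162·(4548+1)/(1419+1) = 3162·4549/1420 = 14383938/1420 ≈ 10129.5 → 10130

N ≈ 10,130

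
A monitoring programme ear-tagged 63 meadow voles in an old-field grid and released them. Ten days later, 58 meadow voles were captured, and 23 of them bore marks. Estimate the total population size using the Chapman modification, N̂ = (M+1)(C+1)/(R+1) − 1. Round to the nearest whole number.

N ≈ 156

N̂ = (63+1)(58+1)/(23+1) − 1 = 64·59/24 − 1
= 3776/24 − 1 ≈ 157.3 − 1 ≈ 156.3 → 156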